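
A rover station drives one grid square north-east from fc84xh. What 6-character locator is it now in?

FC94ai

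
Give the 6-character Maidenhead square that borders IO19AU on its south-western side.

IO09xt

Longitude subsquare a = 0; −1 → -1, wraps to 23 = x, carry into square.
Longitude square 1; −1 → 0.
Latitude subsquare u = 20; −1 → 19 = t.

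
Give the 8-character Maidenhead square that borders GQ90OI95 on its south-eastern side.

GQ90pi04

Longitude extended square 9; +1 → 10, wraps to 0, carry into subsquare.
Longitude subsquare o = 14; +1 → 15 = p.
Latitude extended square 5; −1 → 4.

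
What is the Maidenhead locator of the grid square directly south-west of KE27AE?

KE17xd

Longitude subsquare a = 0; −1 → -1, wraps to 23 = x, carry into square.
Longitude square 2; −1 → 1.
Latitude subsquare e = 4; −1 → 3 = d.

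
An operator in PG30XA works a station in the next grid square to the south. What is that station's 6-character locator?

Latitude subsquare a = 0; −1 → -1, wraps to 23 = x, carry into square.
Latitude square 0; −1 → -1, wraps to 9, carry into field.
Latitude field G = 6; −1 → 5 = F.
The longitude characters are unchanged.

PF39xx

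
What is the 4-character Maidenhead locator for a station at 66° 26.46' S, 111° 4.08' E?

OC53

Add 180° to longitude and 90° to latitude: 291.07, 23.56.
Field: 291.07/20 → 14 → O, 23.56/10 → 2 → C; chars OC.
Square: 11.07/2 → 5, 3.56/1 → 3; chars 53.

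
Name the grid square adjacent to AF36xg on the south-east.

AF46af

Longitude subsquare x = 23; +1 → 24, wraps to 0 = a, carry into square.
Longitude square 3; +1 → 4.
Latitude subsquare g = 6; −1 → 5 = f.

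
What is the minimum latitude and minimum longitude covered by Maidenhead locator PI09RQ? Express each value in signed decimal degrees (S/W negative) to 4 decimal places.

-0.3333, 121.4167

Field P=15, I=8: +15·20° lon, +8·10° lat → SW at lon 120°, lat -10°.
Square 0, 9: +0·2° lon, +9·1° lat → SW at lon 120°, lat -1°.
Subsquare r=17, q=16: +17·0.0833333° lon, +16·0.0416667° lat → SW at lon 121.417°, lat -0.333333°.
latitude -0.3333, longitude 121.4167.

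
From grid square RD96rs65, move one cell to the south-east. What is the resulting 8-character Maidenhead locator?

RD96rs74

Longitude extended square 6; +1 → 7.
Latitude extended square 5; −1 → 4.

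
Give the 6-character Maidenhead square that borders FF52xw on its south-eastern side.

FF62av

Longitude subsquare x = 23; +1 → 24, wraps to 0 = a, carry into square.
Longitude square 5; +1 → 6.
Latitude subsquare w = 22; −1 → 21 = v.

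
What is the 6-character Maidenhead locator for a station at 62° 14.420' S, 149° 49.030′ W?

BC57cs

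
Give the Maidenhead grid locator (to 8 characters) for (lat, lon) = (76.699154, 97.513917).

Offset from 180°W / 90°S: lon 277.51392°, lat 166.69915°.
Field: lon ⌊277.51392/20⌋ = 13 → N; lat ⌊166.69915/10⌋ = 16 → Q.
Square: lon ⌊17.51392/2⌋ = 8; lat ⌊6.69915/1⌋ = 6.
Subsquare: lon ⌊1.51392/0.0833333⌋ = 18 → s; lat ⌊0.69915/0.0416667⌋ = 16 → q.
Extended square: lon ⌊0.01392/0.00833333⌋ = 1; lat ⌊0.03249/0.00416667⌋ = 7.

NQ86sq17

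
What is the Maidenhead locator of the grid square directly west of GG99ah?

GG89xh

Longitude subsquare a = 0; −1 → -1, wraps to 23 = x, carry into square.
Longitude square 9; −1 → 8.
The latitude characters are unchanged.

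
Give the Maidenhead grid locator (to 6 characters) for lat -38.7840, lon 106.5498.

OF31gf

Add 180° to longitude and 90° to latitude: 286.5498, 51.2160.
Field: lon ⌊286.5498/20⌋ = 14 → O; lat ⌊51.2160/10⌋ = 5 → F.
Square: lon ⌊6.5498/2⌋ = 3; lat ⌊1.2160/1⌋ = 1.
Subsquare: lon ⌊0.5498/0.0833333⌋ = 6 → g; lat ⌊0.2160/0.0416667⌋ = 5 → f.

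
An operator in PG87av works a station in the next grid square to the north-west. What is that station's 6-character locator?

PG77xw

Longitude subsquare a = 0; −1 → -1, wraps to 23 = x, carry into square.
Longitude square 8; −1 → 7.
Latitude subsquare v = 21; +1 → 22 = w.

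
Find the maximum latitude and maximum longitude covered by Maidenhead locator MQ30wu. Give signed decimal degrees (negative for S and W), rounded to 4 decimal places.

Field M=12, Q=16: +12·20° lon, +16·10° lat → SW at lon 60°, lat 70°.
Square 3, 0: +3·2° lon, +0·1° lat → SW at lon 66°, lat 70°.
Subsquare w=22, u=20: +22·0.0833333° lon, +20·0.0416667° lat → SW at lon 67.8333°, lat 70.8333°.
Cell spans 0.0833333° lon × 0.0416667° lat. NE corner is SW corner plus one full cell.
latitude 70.8750, longitude 67.9167.

70.8750, 67.9167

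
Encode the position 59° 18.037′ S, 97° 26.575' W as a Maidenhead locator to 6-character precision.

Offset from 180°W / 90°S: lon 82.5571°, lat 30.6994°.
Field (20°×10°, letters A–R): 82.5571/20 → 4 → E, 30.6994/10 → 3 → D; chars ED.
Square (2°×1°, digits 0–9): 2.5571/2 → 1, 0.6994/1 → 0; chars 10.
Subsquare (5′×2.5′, letters a–x): 0.5571/0.0833333 → 6 → g, 0.6994/0.0416667 → 16 → q; chars gq.

ED10gq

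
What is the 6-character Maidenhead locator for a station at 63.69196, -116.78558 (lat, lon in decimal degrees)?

DP13oq

Add 180° to longitude and 90° to latitude: 63.2144, 153.6920.
Field: lon ⌊63.2144/20⌋ = 3 → D; lat ⌊153.6920/10⌋ = 15 → P.
Square: lon ⌊3.2144/2⌋ = 1; lat ⌊3.6920/1⌋ = 3.
Subsquare: lon ⌊1.2144/0.0833333⌋ = 14 → o; lat ⌊0.6920/0.0416667⌋ = 16 → q.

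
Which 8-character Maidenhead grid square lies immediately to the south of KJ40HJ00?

KJ40hi09

Latitude extended square 0; −1 → -1, wraps to 9, carry into subsquare.
Latitude subsquare j = 9; −1 → 8 = i.
The longitude characters are unchanged.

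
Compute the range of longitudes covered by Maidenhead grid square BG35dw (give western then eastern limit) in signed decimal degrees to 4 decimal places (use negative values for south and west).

Field B=1, G=6: +1·20° lon, +6·10° lat → SW at lon -160°, lat -30°.
Square 3, 5: +3·2° lon, +5·1° lat → SW at lon -154°, lat -25°.
Subsquare d=3, w=22: +3·0.0833333° lon, +22·0.0416667° lat → SW at lon -153.75°, lat -24.0833°.
Cell spans 0.0833333° lon × 0.0416667° lat.
west -153.7500, east -153.6667.

-153.7500, -153.6667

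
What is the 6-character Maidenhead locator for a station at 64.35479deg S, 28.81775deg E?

Offset from 180°W / 90°S: lon 208.8177°, lat 25.6452°.
Field: 208.8177/20 → 10 → K, 25.6452/10 → 2 → C; chars KC.
Square: 8.8177/2 → 4, 5.6452/1 → 5; chars 45.
Subsquare: 0.8177/0.0833333 → 9 → j, 0.6452/0.0416667 → 15 → p; chars jp.

KC45jp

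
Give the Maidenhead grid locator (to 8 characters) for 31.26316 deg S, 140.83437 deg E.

Shift to the Maidenhead origin (180°W, 90°S): lon 320.83437, lat 58.73684.
Field (20°×10°, letters A–R): lon ⌊320.83437/20⌋ = 16 → Q; lat ⌊58.73684/10⌋ = 5 → F.
Square (2°×1°, digits 0–9): lon ⌊0.83437/2⌋ = 0; lat ⌊8.73684/1⌋ = 8.
Subsquare (5′×2.5′, letters a–x): lon ⌊0.83437/0.0833333⌋ = 10 → k; lat ⌊0.73684/0.0416667⌋ = 17 → r.
Extended square (30″×15″, digits 0–9): lon ⌊0.00104/0.00833333⌋ = 0; lat ⌊0.02851/0.00416667⌋ = 6.

QF08kr06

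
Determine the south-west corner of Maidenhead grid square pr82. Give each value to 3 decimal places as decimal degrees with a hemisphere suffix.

82.000° N, 136.000° E

Field P=15, R=17: +15·20° lon, +17·10° lat → SW at lon 120°, lat 80°.
Square 8, 2: +8·2° lon, +2·1° lat → SW at lon 136°, lat 82°.
latitude 82.000° N, longitude 136.000° E.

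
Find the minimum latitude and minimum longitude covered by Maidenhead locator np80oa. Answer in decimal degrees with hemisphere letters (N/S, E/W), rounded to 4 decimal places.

60.0000° N, 97.1667° E

Field N=13, P=15: +13·20° lon, +15·10° lat → SW at lon 80°, lat 60°.
Square 8, 0: +8·2° lon, +0·1° lat → SW at lon 96°, lat 60°.
Subsquare o=14, a=0: +14·0.0833333° lon, +0·0.0416667° lat → SW at lon 97.1667°, lat 60°.
latitude 60.0000° N, longitude 97.1667° E.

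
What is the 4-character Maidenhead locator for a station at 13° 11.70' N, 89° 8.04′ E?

NK43

Offset from 180°W / 90°S: lon 269.13°, lat 103.19°.
Field: 269.13/20 → 13 → N, 103.19/10 → 10 → K; chars NK.
Square: 9.13/2 → 4, 3.19/1 → 3; chars 43.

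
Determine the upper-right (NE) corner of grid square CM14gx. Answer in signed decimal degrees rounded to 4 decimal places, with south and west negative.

35.0000, -137.4167

Field C=2, M=12: +2·20° lon, +12·10° lat → SW at lon -140°, lat 30°.
Square 1, 4: +1·2° lon, +4·1° lat → SW at lon -138°, lat 34°.
Subsquare g=6, x=23: +6·0.0833333° lon, +23·0.0416667° lat → SW at lon -137.5°, lat 34.9583°.
Cell spans 0.0833333° lon × 0.0416667° lat. NE corner is SW corner plus one full cell.
latitude 35.0000, longitude -137.4167.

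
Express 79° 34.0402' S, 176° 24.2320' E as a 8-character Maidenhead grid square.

RB80ek83

Offset from 180°W / 90°S: lon 356.40387°, lat 10.43266°.
Field (20°×10°, letters A–R): lon ⌊356.40387/20⌋ = 17 → R; lat ⌊10.43266/10⌋ = 1 → B.
Square (2°×1°, digits 0–9): lon ⌊16.40387/2⌋ = 8; lat ⌊0.43266/1⌋ = 0.
Subsquare (5′×2.5′, letters a–x): lon ⌊0.40387/0.0833333⌋ = 4 → e; lat ⌊0.43266/0.0416667⌋ = 10 → k.
Extended square (30″×15″, digits 0–9): lon ⌊0.07053/0.00833333⌋ = 8; lat ⌊0.01600/0.00416667⌋ = 3.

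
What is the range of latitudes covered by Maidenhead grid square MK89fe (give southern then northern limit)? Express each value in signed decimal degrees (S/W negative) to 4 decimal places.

Field M=12, K=10: +12·20° lon, +10·10° lat → SW at lon 60°, lat 10°.
Square 8, 9: +8·2° lon, +9·1° lat → SW at lon 76°, lat 19°.
Subsquare f=5, e=4: +5·0.0833333° lon, +4·0.0416667° lat → SW at lon 76.4167°, lat 19.1667°.
Cell spans 0.0833333° lon × 0.0416667° lat.
south 19.1667, north 19.2083.

19.1667, 19.2083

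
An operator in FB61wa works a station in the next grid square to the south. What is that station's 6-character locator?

Latitude subsquare a = 0; −1 → -1, wraps to 23 = x, carry into square.
Latitude square 1; −1 → 0.
The longitude characters are unchanged.

FB60wx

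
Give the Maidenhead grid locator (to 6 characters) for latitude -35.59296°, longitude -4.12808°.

IF74wj

Shift to the Maidenhead origin (180°W, 90°S): lon 175.8719, lat 54.4070.
Field: lon ⌊175.8719/20⌋ = 8 → I; lat ⌊54.4070/10⌋ = 5 → F.
Square: lon ⌊15.8719/2⌋ = 7; lat ⌊4.4070/1⌋ = 4.
Subsquare: lon ⌊1.8719/0.0833333⌋ = 22 → w; lat ⌊0.4070/0.0416667⌋ = 9 → j.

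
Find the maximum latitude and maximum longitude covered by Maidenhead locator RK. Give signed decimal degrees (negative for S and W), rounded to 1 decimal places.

20.0, 180.0

Field R=17, K=10: +17·20° lon, +10·10° lat → SW at lon 160°, lat 10°.
Cell spans 20° lon × 10° lat. NE corner is SW corner plus one full cell.
latitude 20.0, longitude 180.0.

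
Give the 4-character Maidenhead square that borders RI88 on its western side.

RI78

Longitude square 8; −1 → 7.
The latitude characters are unchanged.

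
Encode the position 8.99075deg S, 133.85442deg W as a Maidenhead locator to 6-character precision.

CI31ba

Shift to the Maidenhead origin (180°W, 90°S): lon 46.1456, lat 81.0092.
Field: lon ⌊46.1456/20⌋ = 2 → C; lat ⌊81.0092/10⌋ = 8 → I.
Square: lon ⌊6.1456/2⌋ = 3; lat ⌊1.0092/1⌋ = 1.
Subsquare: lon ⌊0.1456/0.0833333⌋ = 1 → b; lat ⌊0.0092/0.0416667⌋ = 0 → a.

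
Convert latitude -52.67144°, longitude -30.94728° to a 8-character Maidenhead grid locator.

HD47mh68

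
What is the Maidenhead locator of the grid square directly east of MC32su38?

MC32su48

Longitude extended square 3; +1 → 4.
The latitude characters are unchanged.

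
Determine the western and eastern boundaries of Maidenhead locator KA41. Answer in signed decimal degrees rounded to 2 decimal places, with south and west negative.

28.00, 30.00

Field K=10, A=0: +10·20° lon, +0·10° lat → SW at lon 20°, lat -90°.
Square 4, 1: +4·2° lon, +1·1° lat → SW at lon 28°, lat -89°.
Cell spans 2° lon × 1° lat.
west 28.00, east 30.00.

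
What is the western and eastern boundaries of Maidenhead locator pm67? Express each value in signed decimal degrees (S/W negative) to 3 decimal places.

132.000, 134.000

Field P=15, M=12: +15·20° lon, +12·10° lat → SW at lon 120°, lat 30°.
Square 6, 7: +6·2° lon, +7·1° lat → SW at lon 132°, lat 37°.
Cell spans 2° lon × 1° lat.
west 132.000, east 134.000.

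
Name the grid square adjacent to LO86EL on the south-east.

Longitude subsquare e = 4; +1 → 5 = f.
Latitude subsquare l = 11; −1 → 10 = k.

LO86fk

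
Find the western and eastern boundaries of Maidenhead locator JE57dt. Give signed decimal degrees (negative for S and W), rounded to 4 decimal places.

Field J=9, E=4: +9·20° lon, +4·10° lat → SW at lon 0°, lat -50°.
Square 5, 7: +5·2° lon, +7·1° lat → SW at lon 10°, lat -43°.
Subsquare d=3, t=19: +3·0.0833333° lon, +19·0.0416667° lat → SW at lon 10.25°, lat -42.2083°.
Cell spans 0.0833333° lon × 0.0416667° lat.
west 10.2500, east 10.3333.

10.2500, 10.3333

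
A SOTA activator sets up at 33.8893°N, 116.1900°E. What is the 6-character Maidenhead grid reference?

Offset from 180°W / 90°S: lon 296.1900°, lat 123.8893°.
Field: lon ⌊296.1900/20⌋ = 14 → O; lat ⌊123.8893/10⌋ = 12 → M.
Square: lon ⌊16.1900/2⌋ = 8; lat ⌊3.8893/1⌋ = 3.
Subsquare: lon ⌊0.1900/0.0833333⌋ = 2 → c; lat ⌊0.8893/0.0416667⌋ = 21 → v.

OM83cv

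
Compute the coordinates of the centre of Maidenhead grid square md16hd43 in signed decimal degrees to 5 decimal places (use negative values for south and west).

-53.86042, 62.62083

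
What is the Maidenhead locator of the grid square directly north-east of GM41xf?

GM51ag

Longitude subsquare x = 23; +1 → 24, wraps to 0 = a, carry into square.
Longitude square 4; +1 → 5.
Latitude subsquare f = 5; +1 → 6 = g.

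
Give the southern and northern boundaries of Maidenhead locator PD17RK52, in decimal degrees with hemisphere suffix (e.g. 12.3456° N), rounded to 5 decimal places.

52.57500° S, 52.57083° S

Field P=15, D=3: +15·20° lon, +3·10° lat → SW at lon 120°, lat -60°.
Square 1, 7: +1·2° lon, +7·1° lat → SW at lon 122°, lat -53°.
Subsquare r=17, k=10: +17·0.0833333° lon, +10·0.0416667° lat → SW at lon 123.417°, lat -52.5833°.
Extended square 5, 2: +5·0.00833333° lon, +2·0.00416667° lat → SW at lon 123.458°, lat -52.575°.
Cell spans 0.00833333° lon × 0.00416667° lat.
south 52.57500° S, north 52.57083° S.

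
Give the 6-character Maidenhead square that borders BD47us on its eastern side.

Longitude subsquare u = 20; +1 → 21 = v.
The latitude characters are unchanged.

BD47vs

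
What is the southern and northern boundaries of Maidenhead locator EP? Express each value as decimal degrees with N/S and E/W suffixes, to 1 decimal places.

Field E=4, P=15: +4·20° lon, +15·10° lat → SW at lon -100°, lat 60°.
Cell spans 20° lon × 10° lat.
south 60.0° N, north 70.0° N.

60.0° N, 70.0° N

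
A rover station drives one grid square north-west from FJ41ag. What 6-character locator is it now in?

FJ31xh

Longitude subsquare a = 0; −1 → -1, wraps to 23 = x, carry into square.
Longitude square 4; −1 → 3.
Latitude subsquare g = 6; +1 → 7 = h.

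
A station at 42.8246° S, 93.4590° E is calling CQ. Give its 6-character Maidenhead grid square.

NE67re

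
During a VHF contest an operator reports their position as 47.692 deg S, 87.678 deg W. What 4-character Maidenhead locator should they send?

EE62

Add 180° to longitude and 90° to latitude: 92.32, 42.31.
Field: 92.32/20 → 4 → E, 42.31/10 → 4 → E; chars EE.
Square: 12.32/2 → 6, 2.31/1 → 2; chars 62.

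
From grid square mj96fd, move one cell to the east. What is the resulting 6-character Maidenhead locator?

MJ96gd

Longitude subsquare f = 5; +1 → 6 = g.
The latitude characters are unchanged.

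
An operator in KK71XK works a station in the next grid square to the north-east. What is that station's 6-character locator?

KK81al

Longitude subsquare x = 23; +1 → 24, wraps to 0 = a, carry into square.
Longitude square 7; +1 → 8.
Latitude subsquare k = 10; +1 → 11 = l.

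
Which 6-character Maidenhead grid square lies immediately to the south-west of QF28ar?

QF18xq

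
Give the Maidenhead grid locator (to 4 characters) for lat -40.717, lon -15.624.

IE29

Shift to the Maidenhead origin (180°W, 90°S): lon 164.38, lat 49.28.
Field (20°×10°, letters A–R): lon ⌊164.38/20⌋ = 8 → I; lat ⌊49.28/10⌋ = 4 → E.
Square (2°×1°, digits 0–9): lon ⌊4.38/2⌋ = 2; lat ⌊9.28/1⌋ = 9.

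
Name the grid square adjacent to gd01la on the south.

Latitude subsquare a = 0; −1 → -1, wraps to 23 = x, carry into square.
Latitude square 1; −1 → 0.
The longitude characters are unchanged.

GD00lx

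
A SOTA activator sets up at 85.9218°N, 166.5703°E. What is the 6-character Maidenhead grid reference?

Add 180° to longitude and 90° to latitude: 346.5703, 175.9218.
Field (20°×10°, letters A–R): 346.5703/20 → 17 → R, 175.9218/10 → 17 → R; chars RR.
Square (2°×1°, digits 0–9): 6.5703/2 → 3, 5.9218/1 → 5; chars 35.
Subsquare (5′×2.5′, letters a–x): 0.5703/0.0833333 → 6 → g, 0.9218/0.0416667 → 22 → w; chars gw.

RR35gw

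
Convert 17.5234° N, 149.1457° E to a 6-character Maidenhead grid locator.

QK47nm

Add 180° to longitude and 90° to latitude: 329.1457, 107.5234.
Field: lon ⌊329.1457/20⌋ = 16 → Q; lat ⌊107.5234/10⌋ = 10 → K.
Square: lon ⌊9.1457/2⌋ = 4; lat ⌊7.5234/1⌋ = 7.
Subsquare: lon ⌊1.1457/0.0833333⌋ = 13 → n; lat ⌊0.5234/0.0416667⌋ = 12 → m.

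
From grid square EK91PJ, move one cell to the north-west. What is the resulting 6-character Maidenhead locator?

Longitude subsquare p = 15; −1 → 14 = o.
Latitude subsquare j = 9; +1 → 10 = k.

EK91ok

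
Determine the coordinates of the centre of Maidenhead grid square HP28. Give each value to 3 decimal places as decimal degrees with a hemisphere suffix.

Field H=7, P=15: +7·20° lon, +15·10° lat → SW at lon -40°, lat 60°.
Square 2, 8: +2·2° lon, +8·1° lat → SW at lon -36°, lat 68°.
Cell spans 2° lon × 1° lat. Centre is SW corner plus half of each.
latitude 68.500° N, longitude 35.000° W.

68.500° N, 35.000° W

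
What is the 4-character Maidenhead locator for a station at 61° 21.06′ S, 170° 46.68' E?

RC58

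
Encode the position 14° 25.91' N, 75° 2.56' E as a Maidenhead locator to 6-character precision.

MK74mk

Add 180° to longitude and 90° to latitude: 255.0427, 104.4318.
Field: lon ⌊255.0427/20⌋ = 12 → M; lat ⌊104.4318/10⌋ = 10 → K.
Square: lon ⌊15.0427/2⌋ = 7; lat ⌊4.4318/1⌋ = 4.
Subsquare: lon ⌊1.0427/0.0833333⌋ = 12 → m; lat ⌊0.4318/0.0416667⌋ = 10 → k.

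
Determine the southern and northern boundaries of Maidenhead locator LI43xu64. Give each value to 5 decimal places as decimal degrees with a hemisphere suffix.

6.15000° S, 6.14583° S

Field L=11, I=8: +11·20° lon, +8·10° lat → SW at lon 40°, lat -10°.
Square 4, 3: +4·2° lon, +3·1° lat → SW at lon 48°, lat -7°.
Subsquare x=23, u=20: +23·0.0833333° lon, +20·0.0416667° lat → SW at lon 49.9167°, lat -6.16667°.
Extended square 6, 4: +6·0.00833333° lon, +4·0.00416667° lat → SW at lon 49.9667°, lat -6.15°.
Cell spans 0.00833333° lon × 0.00416667° lat.
south 6.15000° S, north 6.14583° S.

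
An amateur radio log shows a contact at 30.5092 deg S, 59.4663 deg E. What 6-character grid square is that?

Add 180° to longitude and 90° to latitude: 239.4663, 59.4908.
Field: 239.4663/20 → 11 → L, 59.4908/10 → 5 → F; chars LF.
Square: 19.4663/2 → 9, 9.4908/1 → 9; chars 99.
Subsquare: 1.4663/0.0833333 → 17 → r, 0.4908/0.0416667 → 11 → l; chars rl.

LF99rl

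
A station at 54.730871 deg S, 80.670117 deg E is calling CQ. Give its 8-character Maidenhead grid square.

ND05ig04

Add 180° to longitude and 90° to latitude: 260.67012, 35.26913.
Field (20°×10°, letters A–R): 260.67012/20 → 13 → N, 35.26913/10 → 3 → D; chars ND.
Square (2°×1°, digits 0–9): 0.67012/2 → 0, 5.26913/1 → 5; chars 05.
Subsquare (5′×2.5′, letters a–x): 0.67012/0.0833333 → 8 → i, 0.26913/0.0416667 → 6 → g; chars ig.
Extended square (30″×15″, digits 0–9): 0.00345/0.00833333 → 0, 0.01913/0.00416667 → 4; chars 04.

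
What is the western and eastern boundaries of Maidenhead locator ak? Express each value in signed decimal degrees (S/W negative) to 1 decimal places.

-180.0, -160.0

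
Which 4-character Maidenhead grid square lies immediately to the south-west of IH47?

IH36

Longitude square 4; −1 → 3.
Latitude square 7; −1 → 6.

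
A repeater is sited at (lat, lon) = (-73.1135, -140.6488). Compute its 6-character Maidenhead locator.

Offset from 180°W / 90°S: lon 39.3512°, lat 16.8865°.
Field: 39.3512/20 → 1 → B, 16.8865/10 → 1 → B; chars BB.
Square: 19.3512/2 → 9, 6.8865/1 → 6; chars 96.
Subsquare: 1.3512/0.0833333 → 16 → q, 0.8865/0.0416667 → 21 → v; chars qv.

BB96qv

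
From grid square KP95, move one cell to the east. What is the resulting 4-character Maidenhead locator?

LP05

Longitude square 9; +1 → 10, wraps to 0, carry into field.
Longitude field K = 10; +1 → 11 = L.
The latitude characters are unchanged.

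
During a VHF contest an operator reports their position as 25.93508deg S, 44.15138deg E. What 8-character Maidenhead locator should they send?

LG24bb85

Offset from 180°W / 90°S: lon 224.15138°, lat 64.06492°.
Field (20°×10°, letters A–R): lon ⌊224.15138/20⌋ = 11 → L; lat ⌊64.06492/10⌋ = 6 → G.
Square (2°×1°, digits 0–9): lon ⌊4.15138/2⌋ = 2; lat ⌊4.06492/1⌋ = 4.
Subsquare (5′×2.5′, letters a–x): lon ⌊0.15138/0.0833333⌋ = 1 → b; lat ⌊0.06492/0.0416667⌋ = 1 → b.
Extended square (30″×15″, digits 0–9): lon ⌊0.06805/0.00833333⌋ = 8; lat ⌊0.02325/0.00416667⌋ = 5.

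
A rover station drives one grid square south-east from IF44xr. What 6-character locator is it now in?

Longitude subsquare x = 23; +1 → 24, wraps to 0 = a, carry into square.
Longitude square 4; +1 → 5.
Latitude subsquare r = 17; −1 → 16 = q.

IF54aq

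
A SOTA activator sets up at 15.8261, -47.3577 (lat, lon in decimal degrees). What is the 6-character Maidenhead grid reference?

GK65ht

Offset from 180°W / 90°S: lon 132.6423°, lat 105.8261°.
Field: lon ⌊132.6423/20⌋ = 6 → G; lat ⌊105.8261/10⌋ = 10 → K.
Square: lon ⌊12.6423/2⌋ = 6; lat ⌊5.8261/1⌋ = 5.
Subsquare: lon ⌊0.6423/0.0833333⌋ = 7 → h; lat ⌊0.8261/0.0416667⌋ = 19 → t.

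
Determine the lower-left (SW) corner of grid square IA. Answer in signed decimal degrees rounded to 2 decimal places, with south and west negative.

-90.00, -20.00

Field I=8, A=0: +8·20° lon, +0·10° lat → SW at lon -20°, lat -90°.
latitude -90.00, longitude -20.00.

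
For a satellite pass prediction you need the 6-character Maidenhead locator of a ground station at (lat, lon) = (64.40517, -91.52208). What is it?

EP44fj

Offset from 180°W / 90°S: lon 88.4779°, lat 154.4052°.
Field: 88.4779/20 → 4 → E, 154.4052/10 → 15 → P; chars EP.
Square: 8.4779/2 → 4, 4.4052/1 → 4; chars 44.
Subsquare: 0.4779/0.0833333 → 5 → f, 0.4052/0.0416667 → 9 → j; chars fj.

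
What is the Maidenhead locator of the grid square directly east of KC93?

LC03

Longitude square 9; +1 → 10, wraps to 0, carry into field.
Longitude field K = 10; +1 → 11 = L.
The latitude characters are unchanged.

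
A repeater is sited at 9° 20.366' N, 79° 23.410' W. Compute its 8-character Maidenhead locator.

FJ09hi31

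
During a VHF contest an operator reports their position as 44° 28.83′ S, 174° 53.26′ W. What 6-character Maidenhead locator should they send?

AE25nm

Offset from 180°W / 90°S: lon 5.1123°, lat 45.5195°.
Field: lon ⌊5.1123/20⌋ = 0 → A; lat ⌊45.5195/10⌋ = 4 → E.
Square: lon ⌊5.1123/2⌋ = 2; lat ⌊5.5195/1⌋ = 5.
Subsquare: lon ⌊1.1123/0.0833333⌋ = 13 → n; lat ⌊0.5195/0.0416667⌋ = 12 → m.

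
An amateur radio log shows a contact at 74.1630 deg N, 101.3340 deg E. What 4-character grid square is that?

Add 180° to longitude and 90° to latitude: 281.33, 164.16.
Field: 281.33/20 → 14 → O, 164.16/10 → 16 → Q; chars OQ.
Square: 1.33/2 → 0, 4.16/1 → 4; chars 04.

OQ04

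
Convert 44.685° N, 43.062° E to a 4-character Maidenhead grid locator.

Add 180° to longitude and 90° to latitude: 223.06, 134.69.
Field: 223.06/20 → 11 → L, 134.69/10 → 13 → N; chars LN.
Square: 3.06/2 → 1, 4.69/1 → 4; chars 14.

LN14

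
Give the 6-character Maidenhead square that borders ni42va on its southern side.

NI41vx

Latitude subsquare a = 0; −1 → -1, wraps to 23 = x, carry into square.
Latitude square 2; −1 → 1.
The longitude characters are unchanged.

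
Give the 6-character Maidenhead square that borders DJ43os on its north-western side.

Longitude subsquare o = 14; −1 → 13 = n.
Latitude subsquare s = 18; +1 → 19 = t.

DJ43nt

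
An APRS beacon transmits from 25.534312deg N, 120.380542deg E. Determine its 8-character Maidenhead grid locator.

PL05em58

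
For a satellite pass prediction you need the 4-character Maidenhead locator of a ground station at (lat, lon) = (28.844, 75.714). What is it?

ML78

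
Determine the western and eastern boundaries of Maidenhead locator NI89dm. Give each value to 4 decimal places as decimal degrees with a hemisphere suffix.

Field N=13, I=8: +13·20° lon, +8·10° lat → SW at lon 80°, lat -10°.
Square 8, 9: +8·2° lon, +9·1° lat → SW at lon 96°, lat -1°.
Subsquare d=3, m=12: +3·0.0833333° lon, +12·0.0416667° lat → SW at lon 96.25°, lat -0.5°.
Cell spans 0.0833333° lon × 0.0416667° lat.
west 96.2500° E, east 96.3333° E.

96.2500° E, 96.3333° E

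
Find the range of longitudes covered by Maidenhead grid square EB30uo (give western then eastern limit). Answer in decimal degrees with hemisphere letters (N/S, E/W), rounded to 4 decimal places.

92.3333° W, 92.2500° W

Field E=4, B=1: +4·20° lon, +1·10° lat → SW at lon -100°, lat -80°.
Square 3, 0: +3·2° lon, +0·1° lat → SW at lon -94°, lat -80°.
Subsquare u=20, o=14: +20·0.0833333° lon, +14·0.0416667° lat → SW at lon -92.3333°, lat -79.4167°.
Cell spans 0.0833333° lon × 0.0416667° lat.
west 92.3333° W, east 92.2500° W.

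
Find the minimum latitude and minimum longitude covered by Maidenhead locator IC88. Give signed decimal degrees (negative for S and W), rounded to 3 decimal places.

Field I=8, C=2: +8·20° lon, +2·10° lat → SW at lon -20°, lat -70°.
Square 8, 8: +8·2° lon, +8·1° lat → SW at lon -4°, lat -62°.
latitude -62.000, longitude -4.000.

-62.000, -4.000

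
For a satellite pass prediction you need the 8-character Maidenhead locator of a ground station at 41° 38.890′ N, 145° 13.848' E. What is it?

QN21op75

Add 180° to longitude and 90° to latitude: 325.23080, 131.64817.
Field: lon ⌊325.23080/20⌋ = 16 → Q; lat ⌊131.64817/10⌋ = 13 → N.
Square: lon ⌊5.23080/2⌋ = 2; lat ⌊1.64817/1⌋ = 1.
Subsquare: lon ⌊1.23080/0.0833333⌋ = 14 → o; lat ⌊0.64817/0.0416667⌋ = 15 → p.
Extended square: lon ⌊0.06413/0.00833333⌋ = 7; lat ⌊0.02317/0.00416667⌋ = 5.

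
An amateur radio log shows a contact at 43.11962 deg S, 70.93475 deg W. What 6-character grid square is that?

Offset from 180°W / 90°S: lon 109.0653°, lat 46.8804°.
Field: lon ⌊109.0653/20⌋ = 5 → F; lat ⌊46.8804/10⌋ = 4 → E.
Square: lon ⌊9.0653/2⌋ = 4; lat ⌊6.8804/1⌋ = 6.
Subsquare: lon ⌊1.0653/0.0833333⌋ = 12 → m; lat ⌊0.8804/0.0416667⌋ = 21 → v.

FE46mv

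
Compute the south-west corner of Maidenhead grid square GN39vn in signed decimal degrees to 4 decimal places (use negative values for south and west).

49.5417, -52.2500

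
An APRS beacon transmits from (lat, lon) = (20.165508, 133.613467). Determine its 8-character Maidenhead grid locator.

PL60td39

Offset from 180°W / 90°S: lon 313.61347°, lat 110.16551°.
Field (20°×10°, letters A–R): lon ⌊313.61347/20⌋ = 15 → P; lat ⌊110.16551/10⌋ = 11 → L.
Square (2°×1°, digits 0–9): lon ⌊13.61347/2⌋ = 6; lat ⌊0.16551/1⌋ = 0.
Subsquare (5′×2.5′, letters a–x): lon ⌊1.61347/0.0833333⌋ = 19 → t; lat ⌊0.16551/0.0416667⌋ = 3 → d.
Extended square (30″×15″, digits 0–9): lon ⌊0.03013/0.00833333⌋ = 3; lat ⌊0.04051/0.00416667⌋ = 9.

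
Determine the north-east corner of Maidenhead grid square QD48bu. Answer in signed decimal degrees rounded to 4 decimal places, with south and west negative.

Field Q=16, D=3: +16·20° lon, +3·10° lat → SW at lon 140°, lat -60°.
Square 4, 8: +4·2° lon, +8·1° lat → SW at lon 148°, lat -52°.
Subsquare b=1, u=20: +1·0.0833333° lon, +20·0.0416667° lat → SW at lon 148.083°, lat -51.1667°.
Cell spans 0.0833333° lon × 0.0416667° lat. NE corner is SW corner plus one full cell.
latitude -51.1250, longitude 148.1667.

-51.1250, 148.1667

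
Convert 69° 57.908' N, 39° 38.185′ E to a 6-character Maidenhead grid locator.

KP99tx

Shift to the Maidenhead origin (180°W, 90°S): lon 219.6364, lat 159.9651.
Field: 219.6364/20 → 10 → K, 159.9651/10 → 15 → P; chars KP.
Square: 19.6364/2 → 9, 9.9651/1 → 9; chars 99.
Subsquare: 1.6364/0.0833333 → 19 → t, 0.9651/0.0416667 → 23 → x; chars tx.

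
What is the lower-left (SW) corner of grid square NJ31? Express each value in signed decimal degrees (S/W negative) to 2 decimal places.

1.00, 86.00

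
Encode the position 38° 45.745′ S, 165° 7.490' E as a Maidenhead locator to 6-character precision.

Offset from 180°W / 90°S: lon 345.1248°, lat 51.2376°.
Field: 345.1248/20 → 17 → R, 51.2376/10 → 5 → F; chars RF.
Square: 5.1248/2 → 2, 1.2376/1 → 1; chars 21.
Subsquare: 1.1248/0.0833333 → 13 → n, 0.2376/0.0416667 → 5 → f; chars nf.

RF21nf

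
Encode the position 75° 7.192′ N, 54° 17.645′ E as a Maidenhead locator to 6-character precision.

Add 180° to longitude and 90° to latitude: 234.2941, 165.1199.
Field: 234.2941/20 → 11 → L, 165.1199/10 → 16 → Q; chars LQ.
Square: 14.2941/2 → 7, 5.1199/1 → 5; chars 75.
Subsquare: 0.2941/0.0833333 → 3 → d, 0.1199/0.0416667 → 2 → c; chars dc.

LQ75dc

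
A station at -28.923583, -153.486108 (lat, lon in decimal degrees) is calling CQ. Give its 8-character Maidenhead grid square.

Add 180° to longitude and 90° to latitude: 26.51389, 61.07642.
Field (20°×10°, letters A–R): 26.51389/20 → 1 → B, 61.07642/10 → 6 → G; chars BG.
Square (2°×1°, digits 0–9): 6.51389/2 → 3, 1.07642/1 → 1; chars 31.
Subsquare (5′×2.5′, letters a–x): 0.51389/0.0833333 → 6 → g, 0.07642/0.0416667 → 1 → b; chars gb.
Extended square (30″×15″, digits 0–9): 0.01389/0.00833333 → 1, 0.03475/0.00416667 → 8; chars 18.

BG31gb18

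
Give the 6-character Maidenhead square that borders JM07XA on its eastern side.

JM17aa

Longitude subsquare x = 23; +1 → 24, wraps to 0 = a, carry into square.
Longitude square 0; +1 → 1.
The latitude characters are unchanged.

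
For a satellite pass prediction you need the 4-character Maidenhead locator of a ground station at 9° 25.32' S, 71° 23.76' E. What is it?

MI50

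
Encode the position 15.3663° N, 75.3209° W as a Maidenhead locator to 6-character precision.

FK25ii

Add 180° to longitude and 90° to latitude: 104.6791, 105.3663.
Field: 104.6791/20 → 5 → F, 105.3663/10 → 10 → K; chars FK.
Square: 4.6791/2 → 2, 5.3663/1 → 5; chars 25.
Subsquare: 0.6791/0.0833333 → 8 → i, 0.3663/0.0416667 → 8 → i; chars ii.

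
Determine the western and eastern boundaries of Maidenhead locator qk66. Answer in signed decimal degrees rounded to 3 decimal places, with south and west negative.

152.000, 154.000

Field Q=16, K=10: +16·20° lon, +10·10° lat → SW at lon 140°, lat 10°.
Square 6, 6: +6·2° lon, +6·1° lat → SW at lon 152°, lat 16°.
Cell spans 2° lon × 1° lat.
west 152.000, east 154.000.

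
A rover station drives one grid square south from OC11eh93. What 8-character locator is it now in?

OC11eh92

Latitude extended square 3; −1 → 2.
The longitude characters are unchanged.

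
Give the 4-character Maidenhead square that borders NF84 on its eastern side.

NF94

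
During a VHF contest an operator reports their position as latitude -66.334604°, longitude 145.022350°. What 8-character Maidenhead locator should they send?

Add 180° to longitude and 90° to latitude: 325.02235, 23.66540.
Field: lon ⌊325.02235/20⌋ = 16 → Q; lat ⌊23.66540/10⌋ = 2 → C.
Square: lon ⌊5.02235/2⌋ = 2; lat ⌊3.66540/1⌋ = 3.
Subsquare: lon ⌊1.02235/0.0833333⌋ = 12 → m; lat ⌊0.66540/0.0416667⌋ = 15 → p.
Extended square: lon ⌊0.02235/0.00833333⌋ = 2; lat ⌊0.04040/0.00416667⌋ = 9.

QC23mp29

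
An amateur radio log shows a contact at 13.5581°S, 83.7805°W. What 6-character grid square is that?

Add 180° to longitude and 90° to latitude: 96.2195, 76.4419.
Field: 96.2195/20 → 4 → E, 76.4419/10 → 7 → H; chars EH.
Square: 16.2195/2 → 8, 6.4419/1 → 6; chars 86.
Subsquare: 0.2195/0.0833333 → 2 → c, 0.4419/0.0416667 → 10 → k; chars ck.

EH86ck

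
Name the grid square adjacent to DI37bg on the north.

DI37bh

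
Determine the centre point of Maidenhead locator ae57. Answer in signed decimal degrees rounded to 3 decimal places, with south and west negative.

-42.500, -169.000

Field A=0, E=4: +0·20° lon, +4·10° lat → SW at lon -180°, lat -50°.
Square 5, 7: +5·2° lon, +7·1° lat → SW at lon -170°, lat -43°.
Cell spans 2° lon × 1° lat. Centre is SW corner plus half of each.
latitude -42.500, longitude -169.000.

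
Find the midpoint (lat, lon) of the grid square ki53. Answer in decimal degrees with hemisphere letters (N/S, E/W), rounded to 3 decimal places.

6.500° S, 31.000° E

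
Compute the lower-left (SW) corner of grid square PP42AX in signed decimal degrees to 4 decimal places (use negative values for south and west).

62.9583, 128.0000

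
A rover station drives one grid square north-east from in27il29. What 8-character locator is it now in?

IN27im30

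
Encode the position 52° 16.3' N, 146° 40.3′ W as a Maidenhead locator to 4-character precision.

Offset from 180°W / 90°S: lon 33.33°, lat 142.27°.
Field: lon ⌊33.33/20⌋ = 1 → B; lat ⌊142.27/10⌋ = 14 → O.
Square: lon ⌊13.33/2⌋ = 6; lat ⌊2.27/1⌋ = 2.

BO62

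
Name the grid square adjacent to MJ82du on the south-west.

MJ82ct

Longitude subsquare d = 3; −1 → 2 = c.
Latitude subsquare u = 20; −1 → 19 = t.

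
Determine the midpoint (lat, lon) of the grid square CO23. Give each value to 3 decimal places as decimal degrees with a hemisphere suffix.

Field C=2, O=14: +2·20° lon, +14·10° lat → SW at lon -140°, lat 50°.
Square 2, 3: +2·2° lon, +3·1° lat → SW at lon -136°, lat 53°.
Cell spans 2° lon × 1° lat. Centre is SW corner plus half of each.
latitude 53.500° N, longitude 135.000° W.

53.500° N, 135.000° W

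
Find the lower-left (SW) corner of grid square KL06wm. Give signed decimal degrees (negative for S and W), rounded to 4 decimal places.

26.5000, 21.8333

Field K=10, L=11: +10·20° lon, +11·10° lat → SW at lon 20°, lat 20°.
Square 0, 6: +0·2° lon, +6·1° lat → SW at lon 20°, lat 26°.
Subsquare w=22, m=12: +22·0.0833333° lon, +12·0.0416667° lat → SW at lon 21.8333°, lat 26.5°.
latitude 26.5000, longitude 21.8333.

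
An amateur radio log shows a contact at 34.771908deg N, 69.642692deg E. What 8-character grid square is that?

MM44ts75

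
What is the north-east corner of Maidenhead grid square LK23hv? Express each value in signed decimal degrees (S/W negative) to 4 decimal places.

13.9167, 44.6667

Field L=11, K=10: +11·20° lon, +10·10° lat → SW at lon 40°, lat 10°.
Square 2, 3: +2·2° lon, +3·1° lat → SW at lon 44°, lat 13°.
Subsquare h=7, v=21: +7·0.0833333° lon, +21·0.0416667° lat → SW at lon 44.5833°, lat 13.875°.
Cell spans 0.0833333° lon × 0.0416667° lat. NE corner is SW corner plus one full cell.
latitude 13.9167, longitude 44.6667.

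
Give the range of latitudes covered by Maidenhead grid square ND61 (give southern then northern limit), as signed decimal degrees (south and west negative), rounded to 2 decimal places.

-59.00, -58.00

Field N=13, D=3: +13·20° lon, +3·10° lat → SW at lon 80°, lat -60°.
Square 6, 1: +6·2° lon, +1·1° lat → SW at lon 92°, lat -59°.
Cell spans 2° lon × 1° lat.
south -59.00, north -58.00.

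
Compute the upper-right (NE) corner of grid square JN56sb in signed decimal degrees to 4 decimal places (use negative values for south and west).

Field J=9, N=13: +9·20° lon, +13·10° lat → SW at lon 0°, lat 40°.
Square 5, 6: +5·2° lon, +6·1° lat → SW at lon 10°, lat 46°.
Subsquare s=18, b=1: +18·0.0833333° lon, +1·0.0416667° lat → SW at lon 11.5°, lat 46.0417°.
Cell spans 0.0833333° lon × 0.0416667° lat. NE corner is SW corner plus one full cell.
latitude 46.0833, longitude 11.5833.

46.0833, 11.5833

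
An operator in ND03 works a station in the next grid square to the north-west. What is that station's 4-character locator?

MD94

Longitude square 0; −1 → -1, wraps to 9, carry into field.
Longitude field N = 13; −1 → 12 = M.
Latitude square 3; +1 → 4.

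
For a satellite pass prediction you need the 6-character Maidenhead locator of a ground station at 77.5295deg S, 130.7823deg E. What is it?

PB52jl

Offset from 180°W / 90°S: lon 310.7823°, lat 12.4705°.
Field (20°×10°, letters A–R): 310.7823/20 → 15 → P, 12.4705/10 → 1 → B; chars PB.
Square (2°×1°, digits 0–9): 10.7823/2 → 5, 2.4705/1 → 2; chars 52.
Subsquare (5′×2.5′, letters a–x): 0.7823/0.0833333 → 9 → j, 0.4705/0.0416667 → 11 → l; chars jl.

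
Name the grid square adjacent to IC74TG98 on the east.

IC74ug08

Longitude extended square 9; +1 → 10, wraps to 0, carry into subsquare.
Longitude subsquare t = 19; +1 → 20 = u.
The latitude characters are unchanged.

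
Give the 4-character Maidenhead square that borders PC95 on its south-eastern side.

QC04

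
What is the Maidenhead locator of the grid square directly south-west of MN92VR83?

MN92vr72

Longitude extended square 8; −1 → 7.
Latitude extended square 3; −1 → 2.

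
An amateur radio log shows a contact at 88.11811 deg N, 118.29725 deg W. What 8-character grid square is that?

Shift to the Maidenhead origin (180°W, 90°S): lon 61.70275, lat 178.11811.
Field: lon ⌊61.70275/20⌋ = 3 → D; lat ⌊178.11811/10⌋ = 17 → R.
Square: lon ⌊1.70275/2⌋ = 0; lat ⌊8.11811/1⌋ = 8.
Subsquare: lon ⌊1.70275/0.0833333⌋ = 20 → u; lat ⌊0.11811/0.0416667⌋ = 2 → c.
Extended square: lon ⌊0.03608/0.00833333⌋ = 4; lat ⌊0.03478/0.00416667⌋ = 8.

DR08uc48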